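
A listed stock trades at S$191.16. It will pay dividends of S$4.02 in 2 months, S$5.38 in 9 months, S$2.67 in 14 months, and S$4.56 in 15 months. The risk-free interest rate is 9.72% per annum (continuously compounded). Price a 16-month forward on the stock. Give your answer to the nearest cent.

S$200.10

PV(dividends) I = 4.02·e^(−0.0972·2/12) + 5.38·e^(−0.0972·9/12) + 2.67·e^(−0.0972·14/12) + 4.56·e^(−0.0972·15/12)
I = 3.9554 + 5.0018 + 2.3838 + 4.0383 = 15.3793
F = (S − I)·e^(rT) = (191.16 − 15.3793) · e^(0.0972·16/12)
= 175.7807 · e^0.129600 = 175.7807 × 1.138373 = S$200.10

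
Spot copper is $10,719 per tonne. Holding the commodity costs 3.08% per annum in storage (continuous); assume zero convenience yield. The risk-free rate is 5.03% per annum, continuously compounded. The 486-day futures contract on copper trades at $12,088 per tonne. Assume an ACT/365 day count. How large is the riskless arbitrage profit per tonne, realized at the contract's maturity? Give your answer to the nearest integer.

$147 per tonne

Fair futures: F* = S·e^(carry·T), with carry = (r + u) = 0.0503 + 0.0308 = 0.0811
F* = 10719 · e^(0.0811 × 486/365) = 10719 · e^0.107985 = 10719 × 1.114031 = $11941.2983
Market $12088 > fair $11941.2983: forward overpriced → cash-and-carry (buy spot, short the forward).
At maturity, profit = |F_mkt − F*| = |12088 − 11941.2983| = $147 per tonne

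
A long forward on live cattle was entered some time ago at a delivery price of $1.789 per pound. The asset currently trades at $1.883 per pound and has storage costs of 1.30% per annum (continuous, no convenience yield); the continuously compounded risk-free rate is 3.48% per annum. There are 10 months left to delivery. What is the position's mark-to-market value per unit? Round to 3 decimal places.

$0.166 per pound

Current fair forward for the remaining 10 months: F = S·e^((r + u)·T), (r + u) = 0.0348 + 0.0130 = 0.0478
F = 1.883 · e^(0.0478 × 10/12) = 1.883 × 1.040637 = 1.9595
Value of long forward = (F − K)·e^(−rT) = (1.9595 − 1.789) · e^(−0.0348·10/12)
= 0.1705 × 0.971416 = 0.166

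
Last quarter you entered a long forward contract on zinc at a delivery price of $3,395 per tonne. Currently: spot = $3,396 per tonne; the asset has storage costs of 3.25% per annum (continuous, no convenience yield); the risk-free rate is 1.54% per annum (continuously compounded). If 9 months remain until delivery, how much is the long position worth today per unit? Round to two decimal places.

$123.78 per tonne

Current fair forward for the remaining 9 months: F = S·e^((r + u)·T), (r + u) = 0.0154 + 0.0325 = 0.0479
F = 3396 · e^(0.0479 × 9/12) = 3396 × 1.03657810 = 3520.2192
Value of long forward = (F − K)·e^(−rT) = (3520.2192 − 3395) · e^(−0.0154·9/12)
= 125.2192 × 0.98851645 = 123.78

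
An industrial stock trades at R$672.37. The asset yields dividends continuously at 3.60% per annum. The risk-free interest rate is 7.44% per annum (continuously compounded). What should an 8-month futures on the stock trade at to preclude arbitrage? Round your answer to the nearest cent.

F = S·e^((r − q)T) = 672.37 · e^((0.0744 − 0.0360) × 8/12)
= 672.37 · e^0.025600 = 672.37 × 1.025930
F = R$689.80

R$689.80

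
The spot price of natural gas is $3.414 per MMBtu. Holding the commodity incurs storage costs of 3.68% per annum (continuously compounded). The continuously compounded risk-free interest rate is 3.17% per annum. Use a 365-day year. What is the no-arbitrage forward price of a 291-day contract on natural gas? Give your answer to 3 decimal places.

$3.606 per MMBtu

Net carry = r + u − y = 0.0317 + 0.0368 − 0.0000 = 0.0685
F = S·e^((r+u−y)T) = 3.414 · e^(0.0685 × 291/365) = 3.414 · e^0.054612
= 3.414 × 1.056131 = $3.606 per MMBtu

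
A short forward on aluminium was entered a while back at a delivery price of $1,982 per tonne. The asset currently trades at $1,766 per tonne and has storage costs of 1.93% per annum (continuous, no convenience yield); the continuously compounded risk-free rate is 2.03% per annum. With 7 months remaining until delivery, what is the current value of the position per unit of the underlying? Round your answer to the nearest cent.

Current fair forward for the remaining 7 months: F = S·e^((r + u)·T), (r + u) = 0.0203 + 0.0193 = 0.0396
F = 1766 · e^(0.0396 × 7/12) = 1766 × 1.02336887 = 1807.2694
Value of long forward = (F − K)·e^(−rT) = (1807.2694 − 1982) · e^(−0.0203·7/12)
= -174.7306 × 0.98822817 = -172.67
Short position value = −(long value) = $172.67

$172.67 per tonne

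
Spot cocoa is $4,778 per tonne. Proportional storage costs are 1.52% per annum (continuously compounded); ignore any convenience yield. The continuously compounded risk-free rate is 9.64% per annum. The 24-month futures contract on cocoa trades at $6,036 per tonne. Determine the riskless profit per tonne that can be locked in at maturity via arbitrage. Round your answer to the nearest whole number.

$63 per tonne

Fair futures: F* = S·e^(carry·T), with carry = (r + u) = 0.0964 + 0.0152 = 0.1116
F* = 4778 · e^(0.1116 × 24/12) = 4778 · e^0.223200 = 4778 × 1.250071 = $5972.8392
Market $6036 > fair $5972.8392: forward overpriced → cash-and-carry (buy spot, short the forward).
At maturity, profit = |F_mkt − F*| = |6036 − 5972.8392| = $63 per tonne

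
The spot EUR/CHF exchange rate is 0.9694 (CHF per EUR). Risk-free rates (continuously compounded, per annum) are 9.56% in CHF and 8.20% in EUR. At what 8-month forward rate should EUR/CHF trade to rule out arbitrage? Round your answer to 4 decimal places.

0.9782

F = S·e^((r_CHF − r_EUR)T) = 0.9694 · e^((0.0956 − 0.0820) × 8/12)
= 0.9694 · e^0.009067 = 0.9694 × 1.009108
F = 0.9782 CHF per EUR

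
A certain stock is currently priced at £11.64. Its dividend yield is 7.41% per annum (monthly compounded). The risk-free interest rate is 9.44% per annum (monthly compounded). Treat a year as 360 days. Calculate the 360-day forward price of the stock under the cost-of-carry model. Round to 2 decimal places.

£11.88

F = S · (1+r/12)^(12T) / (1+q/12)^(12T)
= 11.64 × 1.098593 / 1.076669 = 11.64 × 1.020363
F = £11.88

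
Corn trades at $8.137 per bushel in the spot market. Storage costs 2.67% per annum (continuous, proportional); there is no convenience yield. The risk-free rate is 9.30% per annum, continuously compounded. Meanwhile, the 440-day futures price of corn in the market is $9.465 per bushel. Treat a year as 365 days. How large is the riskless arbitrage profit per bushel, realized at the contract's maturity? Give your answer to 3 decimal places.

$0.065 per bushel

Fair futures: F* = S·e^(carry·T), with carry = (r + u) = 0.0930 + 0.0267 = 0.1197
F* = 8.137 · e^(0.1197 × 440/365) = 8.137 · e^0.144296 = 8.137 × 1.155226 = $9.4001
Market $9.465 > fair $9.4001: forward overpriced → cash-and-carry (buy spot, short the forward).
At maturity, profit = |F_mkt − F*| = |9.465 − 9.4001| = $0.065 per bushel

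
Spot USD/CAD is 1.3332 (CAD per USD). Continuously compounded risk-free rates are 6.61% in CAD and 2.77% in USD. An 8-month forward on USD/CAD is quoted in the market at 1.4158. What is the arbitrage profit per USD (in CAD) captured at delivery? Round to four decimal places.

0.0480 per USD (in CAD)

Fair forward: F* = S·e^(carry·T), with carry = (r_CAD − r_USD) = 0.0661 − 0.0277 = 0.0384
F* = 1.3332 · e^(0.0384 × 8/12) = 1.3332 · e^0.025600 = 1.3332 × 1.025930 = 1.3678
Market 1.4158 > fair 1.3678: forward overpriced → cash-and-carry (buy spot, short the forward).
At maturity, profit = |F_mkt − F*| = |1.4158 − 1.3678| = 0.0480 per USD (in CAD)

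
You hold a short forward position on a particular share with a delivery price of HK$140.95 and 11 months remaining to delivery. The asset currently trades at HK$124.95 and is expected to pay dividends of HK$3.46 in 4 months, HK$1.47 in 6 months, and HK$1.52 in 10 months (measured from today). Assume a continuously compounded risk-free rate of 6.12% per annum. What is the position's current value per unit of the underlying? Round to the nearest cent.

PV(remaining dividends) I = 3.46·e^(−0.0612·4/12) + 1.47·e^(−0.0612·6/12) + 1.52·e^(−0.0612·10/12) = 6.2603
Current forward F = (S − I)·e^(rT) = (124.95 − 6.2603)·e^(0.0612·11/12) = 118.6897 × 1.057703 = 125.5385
Value (long) = (F − K)·e^(−rT) = (125.5385 − 140.95) × 0.945445 = -14.5707
Short position value = −(long value) = HK$14.57

HK$14.57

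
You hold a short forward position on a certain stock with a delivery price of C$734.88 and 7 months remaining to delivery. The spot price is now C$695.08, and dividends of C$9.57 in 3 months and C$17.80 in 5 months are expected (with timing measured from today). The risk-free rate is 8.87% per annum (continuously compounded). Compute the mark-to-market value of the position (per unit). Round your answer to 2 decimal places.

C$29.26

PV(remaining dividends) I = 9.57·e^(−0.0887·3/12) + 17.80·e^(−0.0887·5/12) = 26.5143
Current forward F = (S − I)·e^(rT) = (695.08 − 26.5143)·e^(0.0887·7/12) = 668.5657 × 1.053104 = 704.0692
Value (long) = (F − K)·e^(−rT) = (704.0692 − 734.88) × 0.949574 = -29.2571
Short position value = −(long value) = C$29.26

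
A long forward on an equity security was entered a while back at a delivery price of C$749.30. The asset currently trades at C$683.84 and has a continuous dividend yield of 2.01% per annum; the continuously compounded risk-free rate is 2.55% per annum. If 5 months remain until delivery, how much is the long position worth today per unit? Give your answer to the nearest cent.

-C$63.24

Current fair forward for the remaining 5 months: F = S·e^((r − q)·T), (r − q) = 0.0255 − 0.0201 = 0.0054
F = 683.84 · e^(0.0054 × 5/12) = 683.84 × 1.002253 = 685.3807
Value of long forward = (F − K)·e^(−rT) = (685.3807 − 749.30) · e^(−0.0255·5/12)
= -63.9193 × 0.989431 = -63.24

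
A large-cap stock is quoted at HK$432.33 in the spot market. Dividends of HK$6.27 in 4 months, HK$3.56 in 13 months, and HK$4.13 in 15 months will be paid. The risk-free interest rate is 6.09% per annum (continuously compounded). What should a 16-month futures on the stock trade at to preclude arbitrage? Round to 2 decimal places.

PV(dividends) I = 6.27·e^(−0.0609·4/12) + 3.56·e^(−0.0609·13/12) + 4.13·e^(−0.0609·15/12)
I = 6.1440 + 3.3327 + 3.8273 = 13.3040
F = (S − I)·e^(rT) = (432.33 − 13.3040) · e^(0.0609·16/12)
= 419.0260 · e^0.081200 = 419.0260 × 1.084588 = HK$454.47

HK$454.47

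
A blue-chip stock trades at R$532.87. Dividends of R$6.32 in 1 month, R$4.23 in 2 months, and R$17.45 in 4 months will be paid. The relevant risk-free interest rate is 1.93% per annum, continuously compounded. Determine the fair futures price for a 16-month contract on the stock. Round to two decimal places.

PV(dividends) I = 6.32·e^(−0.0193·1/12) + 4.23·e^(−0.0193·2/12) + 17.45·e^(−0.0193·4/12)
I = 6.3098 + 4.2164 + 17.3381 = 27.8643
F = (S − I)·e^(rT) = (532.87 − 27.8643) · e^(0.0193·16/12)
= 505.0057 · e^0.025733 = 505.0057 × 1.026067 = R$518.17

R$518.17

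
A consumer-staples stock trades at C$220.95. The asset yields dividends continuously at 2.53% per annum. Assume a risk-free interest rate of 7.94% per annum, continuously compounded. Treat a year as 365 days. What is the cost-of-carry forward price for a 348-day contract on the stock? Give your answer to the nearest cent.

C$232.65

F = S·e^((r − q)T) = 220.95 · e^((0.0794 − 0.0253) × 348/365)
= 220.95 · e^0.051580 = 220.95 × 1.052933
F = C$232.65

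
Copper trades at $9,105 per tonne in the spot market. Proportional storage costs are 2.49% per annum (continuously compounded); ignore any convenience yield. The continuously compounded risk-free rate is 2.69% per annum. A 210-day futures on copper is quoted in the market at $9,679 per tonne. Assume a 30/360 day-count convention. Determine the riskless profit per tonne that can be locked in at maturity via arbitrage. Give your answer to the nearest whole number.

Fair futures: F* = S·e^(carry·T), with carry = (r + u) = 0.0269 + 0.0249 = 0.0518
F* = 9105 · e^(0.0518 × 210/360) = 9105 · e^0.030217 = 9105 × 1.030678 = $9384.3232
Market $9679 > fair $9384.3232: forward overpriced → cash-and-carry (buy spot, short the forward).
At maturity, profit = |F_mkt − F*| = |9679 − 9384.3232| = $295 per tonne

$295 per tonne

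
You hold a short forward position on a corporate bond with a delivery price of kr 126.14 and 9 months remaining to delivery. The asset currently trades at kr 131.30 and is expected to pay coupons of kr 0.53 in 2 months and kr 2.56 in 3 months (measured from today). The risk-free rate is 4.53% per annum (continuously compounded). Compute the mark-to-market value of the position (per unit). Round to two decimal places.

PV(remaining coupons) I = 0.53·e^(−0.0453·2/12) + 2.56·e^(−0.0453·3/12) = 3.0572
Current forward F = (S − I)·e^(rT) = (131.30 − 3.0572)·e^(0.0453·9/12) = 128.2428 × 1.034559 = 132.6747
Value (long) = (F − K)·e^(−rT) = (132.6747 − 126.14) × 0.966596 = 6.3164
Short position value = −(long value) = -kr 6.32

-kr 6.32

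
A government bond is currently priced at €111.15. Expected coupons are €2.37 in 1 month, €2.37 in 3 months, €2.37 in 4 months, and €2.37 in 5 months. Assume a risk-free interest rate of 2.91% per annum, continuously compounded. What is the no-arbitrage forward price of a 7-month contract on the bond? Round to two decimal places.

PV(coupons) I = 2.37·e^(−0.0291·1/12) + 2.37·e^(−0.0291·3/12) + 2.37·e^(−0.0291·4/12) + 2.37·e^(−0.0291·5/12)
I = 2.3643 + 2.3528 + 2.3471 + 2.3414 = 9.4056
F = (S − I)·e^(rT) = (111.15 − 9.4056) · e^(0.0291·7/12)
= 101.7444 · e^0.016975 = 101.7444 × 1.017120 = €103.49

€103.49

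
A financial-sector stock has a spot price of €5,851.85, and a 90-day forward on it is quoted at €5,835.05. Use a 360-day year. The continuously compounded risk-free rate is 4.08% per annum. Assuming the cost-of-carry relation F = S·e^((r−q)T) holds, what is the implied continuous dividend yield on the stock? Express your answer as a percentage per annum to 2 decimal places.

From F = S·e^((r−q)T): (r − q) = ln(F/S)/T
ln(5835.05/5851.85) = ln(0.997129) = -0.002875
(r − q) = -0.002875 / (90/360) = -0.011500
q = r − ln(F/S)/T = 0.0408 + 0.011500 = 0.052300
q = 5.23%

5.23%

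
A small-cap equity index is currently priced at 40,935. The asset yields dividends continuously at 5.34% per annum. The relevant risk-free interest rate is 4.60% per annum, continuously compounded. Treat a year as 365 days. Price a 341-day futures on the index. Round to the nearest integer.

40,653

F = S·e^((r − q)T) = 40935 · e^((0.0460 − 0.0534) × 341/365)
= 40935 · e^-0.006913 = 40935 × 0.993111
F = 40,653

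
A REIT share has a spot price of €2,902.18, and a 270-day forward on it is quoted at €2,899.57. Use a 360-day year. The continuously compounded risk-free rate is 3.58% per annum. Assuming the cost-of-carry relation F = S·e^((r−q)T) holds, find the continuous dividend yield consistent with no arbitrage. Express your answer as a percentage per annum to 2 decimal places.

3.70%

From F = S·e^((r−q)T): (r − q) = ln(F/S)/T
ln(2899.57/2902.18) = ln(0.999101) = -0.000899
(r − q) = -0.000899 / (270/360) = -0.001199
q = r − ln(F/S)/T = 0.0358 + 0.001199 = 0.036999
q = 3.70%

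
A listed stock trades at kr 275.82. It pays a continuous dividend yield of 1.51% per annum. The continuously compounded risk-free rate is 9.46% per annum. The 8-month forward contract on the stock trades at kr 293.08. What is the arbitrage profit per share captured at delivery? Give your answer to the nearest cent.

Fair forward: F* = S·e^(carry·T), with carry = (r − q) = 0.0946 − 0.0151 = 0.0795
F* = 275.82 · e^(0.0795 × 8/12) = 275.82 · e^0.053000 = 275.82 × 1.054430 = kr 290.8329
Market kr 293.08 > fair kr 290.8329: forward overpriced → cash-and-carry (buy spot, short the forward).
At maturity, profit = |F_mkt − F*| = |293.08 − 290.8329| = kr 2.25 per share

kr 2.25 per share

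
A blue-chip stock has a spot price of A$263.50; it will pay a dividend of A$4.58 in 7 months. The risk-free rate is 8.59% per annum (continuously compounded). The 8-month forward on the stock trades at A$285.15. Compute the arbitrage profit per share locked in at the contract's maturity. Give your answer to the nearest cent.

A$10.73 per share

PV(dividends) I = 4.58·e^(−0.0859·7/12) = 4.3562
Fair forward F* = (S − I)·e^(rT) = (263.50 − 4.3562)·e^0.057267 = 259.1438 × 1.058939 = 274.4175
Market A$285.15 > fair 274.4175: forward overpriced → cash-and-carry (borrow at r, buy the stock and collect the dividends, short the forward).
Profit at T = |F_mkt − F*| = |285.15 − 274.4175| = A$10.73 per share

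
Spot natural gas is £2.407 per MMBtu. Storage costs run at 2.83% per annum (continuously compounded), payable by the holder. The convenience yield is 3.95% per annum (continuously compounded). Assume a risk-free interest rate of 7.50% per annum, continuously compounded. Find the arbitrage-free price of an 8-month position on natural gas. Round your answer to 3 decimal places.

Net carry = r + u − y = 0.0750 + 0.0283 − 0.0395 = 0.0638
F = S·e^((r+u−y)T) = 2.407 · e^(0.0638 × 8/12) = 2.407 · e^0.042533
= 2.407 × 1.043450 = £2.512 per MMBtu

£2.512 per MMBtu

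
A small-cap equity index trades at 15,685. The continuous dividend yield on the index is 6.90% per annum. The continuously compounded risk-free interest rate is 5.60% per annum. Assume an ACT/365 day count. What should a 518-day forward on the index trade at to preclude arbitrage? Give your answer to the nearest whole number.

15,398

F = S·e^((r − q)T) = 15685 · e^((0.0560 − 0.0690) × 518/365)
= 15685 · e^-0.018449 = 15685 × 0.981720
F = 15,398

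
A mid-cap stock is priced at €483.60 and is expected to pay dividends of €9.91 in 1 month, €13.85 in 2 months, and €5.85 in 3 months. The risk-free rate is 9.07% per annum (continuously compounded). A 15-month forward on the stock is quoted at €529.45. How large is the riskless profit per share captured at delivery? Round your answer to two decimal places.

€20.49 per share

PV(dividends) I = 9.91·e^(−0.0907·1/12) + 13.85·e^(−0.0907·2/12) + 5.85·e^(−0.0907·3/12) = 29.1964
Fair forward F* = (S − I)·e^(rT) = (483.60 − 29.1964)·e^0.113375 = 454.4036 × 1.120052 = 508.9557
Market €529.45 > fair 508.9557: forward overpriced → cash-and-carry (borrow at r, buy the stock and collect the dividends, short the forward).
Profit at T = |F_mkt − F*| = |529.45 − 508.9557| = €20.49 per share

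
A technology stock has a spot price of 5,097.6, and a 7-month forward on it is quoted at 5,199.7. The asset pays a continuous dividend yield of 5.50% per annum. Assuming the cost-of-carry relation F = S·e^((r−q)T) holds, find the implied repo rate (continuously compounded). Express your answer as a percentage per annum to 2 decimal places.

From F = S·e^((r−q)T): (r − q) = ln(F/S)/T
ln(5199.7/5097.6) = ln(1.020029) = 0.019831
(r − q) = 0.019831 / (7/12) = 0.033996
r = ln(F/S)/T + q = 0.033996 + 0.0550 = 0.088996
r = 8.90%

8.90%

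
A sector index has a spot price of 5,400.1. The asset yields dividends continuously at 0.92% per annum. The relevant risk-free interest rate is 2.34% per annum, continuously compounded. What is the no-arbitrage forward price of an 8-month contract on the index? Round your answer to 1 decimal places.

F = S·e^((r − q)T) = 5400.1 · e^((0.0234 − 0.0092) × 8/12)
= 5400.1 · e^0.009467 = 5400.1 × 1.009512
F = 5,451.5

5,451.5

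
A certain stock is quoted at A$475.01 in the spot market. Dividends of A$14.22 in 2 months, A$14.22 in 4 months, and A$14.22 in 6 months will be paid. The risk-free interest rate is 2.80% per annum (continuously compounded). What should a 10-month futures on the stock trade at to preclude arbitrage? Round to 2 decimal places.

A$442.96

PV(dividends) I = 14.22·e^(−0.0280·2/12) + 14.22·e^(−0.0280·4/12) + 14.22·e^(−0.0280·6/12)
I = 14.1538 + 14.0879 + 14.0223 = 42.2640
F = (S − I)·e^(rT) = (475.01 − 42.2640) · e^(0.0280·10/12)
= 432.7460 · e^0.023333 = 432.7460 × 1.023607 = A$442.96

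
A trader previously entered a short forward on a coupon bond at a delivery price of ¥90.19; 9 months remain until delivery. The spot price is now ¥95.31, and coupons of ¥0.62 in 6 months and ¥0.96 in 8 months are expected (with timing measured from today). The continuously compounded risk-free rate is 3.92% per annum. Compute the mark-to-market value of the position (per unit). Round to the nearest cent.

PV(remaining coupons) I = 0.62·e^(−0.0392·6/12) + 0.96·e^(−0.0392·8/12) = 1.5432
Current forward F = (S − I)·e^(rT) = (95.31 − 1.5432)·e^(0.0392·9/12) = 93.7668 × 1.029836 = 96.5644
Value (long) = (F − K)·e^(−rT) = (96.5644 − 90.19) × 0.971028 = 6.1897
Short position value = −(long value) = -¥6.19

-¥6.19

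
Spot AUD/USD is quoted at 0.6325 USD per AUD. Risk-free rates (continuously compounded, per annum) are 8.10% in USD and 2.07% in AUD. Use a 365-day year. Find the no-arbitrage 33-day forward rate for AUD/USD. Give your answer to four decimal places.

F = S·e^((r_USD − r_AUD)T) = 0.6325 · e^((0.0810 − 0.0207) × 33/365)
= 0.6325 · e^0.005452 = 0.6325 × 1.005467
F = 0.6360 USD per AUD

0.6360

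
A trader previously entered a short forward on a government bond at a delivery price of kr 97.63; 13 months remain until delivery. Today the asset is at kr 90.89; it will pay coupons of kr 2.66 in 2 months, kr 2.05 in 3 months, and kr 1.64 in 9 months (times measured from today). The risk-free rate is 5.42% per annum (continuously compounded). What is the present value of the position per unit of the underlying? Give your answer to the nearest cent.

kr 7.41

PV(remaining coupons) I = 2.66·e^(−0.0542·2/12) + 2.05·e^(−0.0542·3/12) + 1.64·e^(−0.0542·9/12) = 6.2332
Current forward F = (S − I)·e^(rT) = (90.89 − 6.2332)·e^(0.0542·13/12) = 84.6568 × 1.060475 = 89.7764
Value (long) = (F − K)·e^(−rT) = (89.7764 − 97.63) × 0.942974 = -7.4057
Short position value = −(long value) = kr 7.41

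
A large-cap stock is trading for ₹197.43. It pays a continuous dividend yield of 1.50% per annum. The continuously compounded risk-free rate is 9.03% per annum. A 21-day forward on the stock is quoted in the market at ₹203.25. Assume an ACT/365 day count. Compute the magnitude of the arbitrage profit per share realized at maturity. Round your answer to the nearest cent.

₹4.96 per share

Fair forward: F* = S·e^(carry·T), with carry = (r − q) = 0.0903 − 0.0150 = 0.0753
F* = 197.43 · e^(0.0753 × 21/365) = 197.43 · e^0.004332 = 197.43 × 1.004341 = ₹198.2870
Market ₹203.25 > fair ₹198.2870: forward overpriced → cash-and-carry (buy spot, short the forward).
At maturity, profit = |F_mkt − F*| = |203.25 − 198.2870| = ₹4.96 per share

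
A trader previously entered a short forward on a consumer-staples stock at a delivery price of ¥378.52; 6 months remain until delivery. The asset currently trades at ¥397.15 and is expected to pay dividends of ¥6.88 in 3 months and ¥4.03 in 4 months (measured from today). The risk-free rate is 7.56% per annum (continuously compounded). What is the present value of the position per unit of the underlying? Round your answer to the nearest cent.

-¥21.99

PV(remaining dividends) I = 6.88·e^(−0.0756·3/12) + 4.03·e^(−0.0756·4/12) = 10.6809
Current forward F = (S − I)·e^(rT) = (397.15 − 10.6809)·e^(0.0756·6/12) = 386.4691 × 1.038524 = 401.3574
Value (long) = (F − K)·e^(−rT) = (401.3574 − 378.52) × 0.962906 = 21.9903
Short position value = −(long value) = -¥21.99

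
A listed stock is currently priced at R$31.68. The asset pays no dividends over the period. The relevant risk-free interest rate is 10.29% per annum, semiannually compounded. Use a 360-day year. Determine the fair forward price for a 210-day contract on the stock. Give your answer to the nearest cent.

F = S · (1+r/2)^(2T)
= 31.68 × 1.060279
F = R$33.59

R$33.59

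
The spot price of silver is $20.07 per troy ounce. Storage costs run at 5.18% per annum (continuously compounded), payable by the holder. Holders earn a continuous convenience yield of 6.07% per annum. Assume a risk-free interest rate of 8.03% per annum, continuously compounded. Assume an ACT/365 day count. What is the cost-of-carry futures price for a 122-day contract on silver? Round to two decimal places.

Net carry = r + u − y = 0.0803 + 0.0518 − 0.0607 = 0.0714
F = S·e^((r+u−y)T) = 20.07 · e^(0.0714 × 122/365) = 20.07 · e^0.023865
= 20.07 × 1.024152 = $20.55 per troy ounce

$20.55 per troy ounce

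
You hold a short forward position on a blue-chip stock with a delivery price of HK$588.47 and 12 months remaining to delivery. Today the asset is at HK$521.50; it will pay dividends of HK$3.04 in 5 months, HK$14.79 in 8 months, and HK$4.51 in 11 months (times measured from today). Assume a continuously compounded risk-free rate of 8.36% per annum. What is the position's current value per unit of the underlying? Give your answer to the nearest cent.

PV(remaining dividends) I = 3.04·e^(−0.0836·5/12) + 14.79·e^(−0.0836·8/12) + 4.51·e^(−0.0836·11/12) = 21.1015
Current forward F = (S − I)·e^(rT) = (521.50 − 21.1015)·e^(0.0836·12/12) = 500.3985 × 1.087194 = 544.0302
Value (long) = (F − K)·e^(−rT) = (544.0302 − 588.47) × 0.919799 = -40.8757
Short position value = −(long value) = HK$40.88

HK$40.88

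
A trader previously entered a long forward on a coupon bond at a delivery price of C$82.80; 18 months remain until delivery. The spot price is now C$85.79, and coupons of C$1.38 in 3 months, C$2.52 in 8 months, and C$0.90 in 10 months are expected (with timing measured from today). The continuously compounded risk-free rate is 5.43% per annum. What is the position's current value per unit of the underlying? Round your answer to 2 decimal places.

C$4.81

PV(remaining coupons) I = 1.38·e^(−0.0543·3/12) + 2.52·e^(−0.0543·8/12) + 0.90·e^(−0.0543·10/12) = 4.6520
Current forward F = (S − I)·e^(rT) = (85.79 − 4.6520)·e^(0.0543·18/12) = 81.1380 × 1.084859 = 88.0233
Value (long) = (F − K)·e^(−rT) = (88.0233 − 82.80) × 0.921779 = 4.8147
Value = C$4.81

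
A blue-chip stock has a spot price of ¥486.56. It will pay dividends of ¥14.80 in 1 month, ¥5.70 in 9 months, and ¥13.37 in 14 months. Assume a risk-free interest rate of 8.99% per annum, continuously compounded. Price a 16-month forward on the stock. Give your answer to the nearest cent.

PV(dividends) I = 14.80·e^(−0.0899·1/12) + 5.70·e^(−0.0899·9/12) + 13.37·e^(−0.0899·14/12)
I = 14.6895 + 5.3283 + 12.0387 = 32.0565
F = (S − I)·e^(rT) = (486.56 − 32.0565) · e^(0.0899·16/12)
= 454.5035 · e^0.119867 = 454.5035 × 1.127347 = ¥512.38

¥512.38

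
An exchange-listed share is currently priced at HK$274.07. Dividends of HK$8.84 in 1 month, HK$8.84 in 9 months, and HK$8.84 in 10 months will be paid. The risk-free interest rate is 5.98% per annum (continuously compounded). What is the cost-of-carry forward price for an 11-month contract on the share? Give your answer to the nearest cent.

PV(dividends) I = 8.84·e^(−0.0598·1/12) + 8.84·e^(−0.0598·9/12) + 8.84·e^(−0.0598·10/12)
I = 8.7961 + 8.4523 + 8.4103 = 25.6587
F = (S − I)·e^(rT) = (274.07 − 25.6587) · e^(0.0598·11/12)
= 248.4113 · e^0.054817 = 248.4113 × 1.056347 = HK$262.41

HK$262.41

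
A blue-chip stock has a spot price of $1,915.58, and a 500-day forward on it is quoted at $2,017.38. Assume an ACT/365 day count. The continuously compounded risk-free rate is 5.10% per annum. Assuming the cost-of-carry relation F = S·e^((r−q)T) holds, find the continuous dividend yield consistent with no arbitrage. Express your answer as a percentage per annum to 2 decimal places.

From F = S·e^((r−q)T): (r − q) = ln(F/S)/T
ln(2017.38/1915.58) = ln(1.053143) = 0.051779
(r − q) = 0.051779 / (500/365) = 0.037799
q = r − ln(F/S)/T = 0.0510 − 0.037799 = 0.013201
q = 1.32%

1.32%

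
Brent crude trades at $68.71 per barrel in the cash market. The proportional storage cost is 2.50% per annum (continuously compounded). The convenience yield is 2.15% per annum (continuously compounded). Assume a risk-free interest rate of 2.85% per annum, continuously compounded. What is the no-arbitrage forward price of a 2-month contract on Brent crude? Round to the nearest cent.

Net carry = r + u − y = 0.0285 + 0.0250 − 0.0215 = 0.0320
F = S·e^((r+u−y)T) = 68.71 · e^(0.0320 × 2/12) = 68.71 · e^0.005333
= 68.71 × 1.005347 = $69.08 per barrel

$69.08 per barrel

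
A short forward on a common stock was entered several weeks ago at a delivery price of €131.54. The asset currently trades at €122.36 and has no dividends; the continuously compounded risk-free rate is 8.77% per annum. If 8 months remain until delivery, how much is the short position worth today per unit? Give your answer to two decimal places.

€1.71

Current fair forward for the remaining 8 months: F = S·e^(r·T), r = 0.0877
F = 122.36 · e^(0.0877 × 8/12) = 122.36 × 1.060210 = 129.7273
Value of long forward = (F − K)·e^(−rT) = (129.7273 − 131.54) · e^(−0.0877·8/12)
= -1.8127 × 0.943210 = -1.71
Short position value = −(long value) = €1.71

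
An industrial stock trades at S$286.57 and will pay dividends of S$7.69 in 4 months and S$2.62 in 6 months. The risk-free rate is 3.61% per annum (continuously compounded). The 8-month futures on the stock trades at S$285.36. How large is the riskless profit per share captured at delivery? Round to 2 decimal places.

S$2.23 per share

PV(dividends) I = 7.69·e^(−0.0361·4/12) + 2.62·e^(−0.0361·6/12) = 10.1712
Fair futures F* = (S − I)·e^(rT) = (286.57 − 10.1712)·e^0.024067 = 276.3988 × 1.024359 = 283.1316
Market S$285.36 > fair 283.1316: forward overpriced → cash-and-carry (borrow at r, buy the stock and collect the dividends, short the forward).
Profit at T = |F_mkt − F*| = |285.36 − 283.1316| = S$2.23 per share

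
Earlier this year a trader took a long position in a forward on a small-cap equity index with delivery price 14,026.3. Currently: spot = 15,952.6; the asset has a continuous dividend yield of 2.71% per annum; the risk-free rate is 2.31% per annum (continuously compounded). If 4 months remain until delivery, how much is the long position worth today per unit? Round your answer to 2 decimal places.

1890.43

Current fair forward for the remaining 4 months: F = S·e^((r − q)·T), (r − q) = 0.0231 − 0.0271 = -0.0040
F = 15952.6 · e^(-0.0040 × 4/12) = 15952.6 × 0.99866756 = 15931.3441
Value of long forward = (F − K)·e^(−rT) = (15931.3441 − 14026.3) · e^(−0.0231·4/12)
= 1905.0441 × 0.99232957 = 1890.43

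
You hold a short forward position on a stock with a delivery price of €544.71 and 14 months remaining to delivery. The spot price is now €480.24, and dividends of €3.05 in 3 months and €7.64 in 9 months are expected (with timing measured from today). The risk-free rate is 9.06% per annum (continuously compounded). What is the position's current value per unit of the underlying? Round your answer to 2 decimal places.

€19.95

PV(remaining dividends) I = 3.05·e^(−0.0906·3/12) + 7.64·e^(−0.0906·9/12) = 10.1198
Current forward F = (S − I)·e^(rT) = (480.24 − 10.1198)·e^(0.0906·14/12) = 470.1202 × 1.111488 = 522.5330
Value (long) = (F − K)·e^(−rT) = (522.5330 − 544.71) × 0.899695 = -19.9525
Short position value = −(long value) = €19.95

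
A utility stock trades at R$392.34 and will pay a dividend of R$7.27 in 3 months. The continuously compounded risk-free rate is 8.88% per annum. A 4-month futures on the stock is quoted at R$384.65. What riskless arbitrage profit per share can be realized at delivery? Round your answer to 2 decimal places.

R$12.15 per share

PV(dividends) I = 7.27·e^(−0.0888·3/12) = 7.1104
Fair futures F* = (S − I)·e^(rT) = (392.34 − 7.1104)·e^0.029600 = 385.2296 × 1.030042 = 396.8027
Market R$384.65 < fair 396.8027: forward underpriced → reverse cash-and-carry (short the stock, invest proceeds at r, pay the dividends, go long the forward).
Profit at T = |F_mkt − F*| = |384.65 − 396.8027| = R$12.15 per share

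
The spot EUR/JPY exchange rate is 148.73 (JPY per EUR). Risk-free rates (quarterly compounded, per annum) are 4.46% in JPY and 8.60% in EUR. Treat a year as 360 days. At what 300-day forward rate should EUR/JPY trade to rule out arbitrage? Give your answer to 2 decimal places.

By covered interest parity, F = S · (1+r_JPY/4)^(4T) / (1+r_EUR/4)^(4T)
= 148.73 × 1.037653 / 1.073482 = 148.73 × 0.966624
F = 143.77 JPY per EUR

143.77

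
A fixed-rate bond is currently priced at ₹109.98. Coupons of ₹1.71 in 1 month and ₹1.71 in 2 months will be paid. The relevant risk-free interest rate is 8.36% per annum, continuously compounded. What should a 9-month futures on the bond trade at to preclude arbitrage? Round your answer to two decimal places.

PV(coupons) I = 1.71·e^(−0.0836·1/12) + 1.71·e^(−0.0836·2/12)
I = 1.6981 + 1.6863 = 3.3844
F = (S − I)·e^(rT) = (109.98 − 3.3844) · e^(0.0836·9/12)
= 106.5956 · e^0.062700 = 106.5956 × 1.064707 = ₹113.49

₹113.49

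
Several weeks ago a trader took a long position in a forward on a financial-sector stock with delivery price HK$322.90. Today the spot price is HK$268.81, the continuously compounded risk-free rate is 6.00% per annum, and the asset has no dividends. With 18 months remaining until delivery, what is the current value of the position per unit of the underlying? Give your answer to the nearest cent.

-HK$26.30

Current fair forward for the remaining 18 months: F = S·e^(r·T), r = 0.0600
F = 268.81 · e^(0.0600 × 18/12) = 268.81 × 1.094174 = 294.1249
Value of long forward = (F − K)·e^(−rT) = (294.1249 − 322.90) · e^(−0.0600·18/12)
= -28.7751 × 0.913931 = -26.30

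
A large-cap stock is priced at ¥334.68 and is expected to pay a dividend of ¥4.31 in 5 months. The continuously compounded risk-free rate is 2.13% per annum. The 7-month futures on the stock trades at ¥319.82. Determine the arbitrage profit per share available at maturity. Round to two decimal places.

PV(dividends) I = 4.31·e^(−0.0213·5/12) = 4.2719
Fair futures F* = (S − I)·e^(rT) = (334.68 − 4.2719)·e^0.012425 = 330.4081 × 1.012503 = 334.5392
Market ¥319.82 < fair 334.5392: forward underpriced → reverse cash-and-carry (short the stock, invest proceeds at r, pay the dividends, go long the forward).
Profit at T = |F_mkt − F*| = |319.82 − 334.5392| = ¥14.72 per share

¥14.72 per share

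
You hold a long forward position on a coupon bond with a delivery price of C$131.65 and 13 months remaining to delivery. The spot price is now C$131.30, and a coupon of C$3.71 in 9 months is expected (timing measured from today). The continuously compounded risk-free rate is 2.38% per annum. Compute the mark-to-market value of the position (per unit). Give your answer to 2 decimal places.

PV(remaining coupons) I = 3.71·e^(−0.0238·9/12) = 3.6444
Current forward F = (S − I)·e^(rT) = (131.30 − 3.6444)·e^(0.0238·13/12) = 127.6556 × 1.026119 = 130.9898
Value (long) = (F − K)·e^(−rT) = (130.9898 − 131.65) × 0.974546 = -0.6434
Value = -C$0.64

-C$0.64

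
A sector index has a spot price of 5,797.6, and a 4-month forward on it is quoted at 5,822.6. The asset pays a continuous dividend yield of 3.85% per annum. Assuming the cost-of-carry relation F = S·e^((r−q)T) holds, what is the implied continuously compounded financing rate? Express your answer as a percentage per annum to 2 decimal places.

5.14%

From F = S·e^((r−q)T): (r − q) = ln(F/S)/T
ln(5822.6/5797.6) = ln(1.004312) = 0.004303
(r − q) = 0.004303 / (4/12) = 0.012909
r = ln(F/S)/T + q = 0.012909 + 0.0385 = 0.051409
r = 5.14%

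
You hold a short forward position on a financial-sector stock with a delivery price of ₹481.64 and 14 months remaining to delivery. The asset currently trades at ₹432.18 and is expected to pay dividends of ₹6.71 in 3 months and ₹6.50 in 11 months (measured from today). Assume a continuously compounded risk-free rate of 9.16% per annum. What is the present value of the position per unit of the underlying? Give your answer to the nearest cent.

PV(remaining dividends) I = 6.71·e^(−0.0916·3/12) + 6.50·e^(−0.0916·11/12) = 12.5346
Current forward F = (S − I)·e^(rT) = (432.18 − 12.5346)·e^(0.0916·14/12) = 419.6454 × 1.112786 = 466.9755
Value (long) = (F − K)·e^(−rT) = (466.9755 − 481.64) × 0.898645 = -13.1782
Short position value = −(long value) = ₹13.18

₹13.18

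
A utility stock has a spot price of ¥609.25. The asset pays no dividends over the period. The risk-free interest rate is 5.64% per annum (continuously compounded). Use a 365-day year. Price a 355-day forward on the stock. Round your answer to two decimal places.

F = S·e^(rT) = 609.25 · e^(0.0564 × 355/365)
= 609.25 · e^0.054855 = 609.25 × 1.056387
F = ¥643.60

¥643.60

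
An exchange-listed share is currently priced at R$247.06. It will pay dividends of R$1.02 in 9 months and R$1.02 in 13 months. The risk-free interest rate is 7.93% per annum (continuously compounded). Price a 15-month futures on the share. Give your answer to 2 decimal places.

PV(dividends) I = 1.02·e^(−0.0793·9/12) + 1.02·e^(−0.0793·13/12)
I = 0.9611 + 0.9360 = 1.8971
F = (S − I)·e^(rT) = (247.06 − 1.8971) · e^(0.0793·15/12)
= 245.1629 · e^0.099125 = 245.1629 × 1.104204 = R$270.71

R$270.71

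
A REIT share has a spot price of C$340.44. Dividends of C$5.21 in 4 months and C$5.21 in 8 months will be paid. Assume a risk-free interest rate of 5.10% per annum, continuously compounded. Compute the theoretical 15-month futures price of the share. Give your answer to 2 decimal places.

PV(dividends) I = 5.21·e^(−0.0510·4/12) + 5.21·e^(−0.0510·8/12)
I = 5.1222 + 5.0358 = 10.1580
F = (S − I)·e^(rT) = (340.44 − 10.1580) · e^(0.0510·15/12)
= 330.2820 · e^0.063750 = 330.2820 × 1.065826 = C$352.02

C$352.02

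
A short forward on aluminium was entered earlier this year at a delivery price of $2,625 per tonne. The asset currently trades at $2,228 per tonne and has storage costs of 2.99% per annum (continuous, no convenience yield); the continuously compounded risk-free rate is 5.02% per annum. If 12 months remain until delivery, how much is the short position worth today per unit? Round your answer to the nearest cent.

$200.85 per tonne

Current fair forward for the remaining 12 months: F = S·e^((r + u)·T), (r + u) = 0.0502 + 0.0299 = 0.0801
F = 2228 · e^(0.0801 × 12/12) = 2228 × 1.08339540 = 2413.8050
Value of long forward = (F − K)·e^(−rT) = (2413.8050 − 2625) · e^(−0.0502·12/12)
= -211.1950 × 0.95103920 = -200.85
Short position value = −(long value) = $200.85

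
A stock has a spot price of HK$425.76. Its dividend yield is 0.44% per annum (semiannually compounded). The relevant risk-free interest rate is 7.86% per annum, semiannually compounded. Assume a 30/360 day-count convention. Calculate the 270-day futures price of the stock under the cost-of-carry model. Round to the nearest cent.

HK$449.62

F = S · (1+r/2)^(2T) / (1+q/2)^(2T)
= 425.76 × 1.059525 / 1.003302 = 425.76 × 1.056038
F = HK$449.62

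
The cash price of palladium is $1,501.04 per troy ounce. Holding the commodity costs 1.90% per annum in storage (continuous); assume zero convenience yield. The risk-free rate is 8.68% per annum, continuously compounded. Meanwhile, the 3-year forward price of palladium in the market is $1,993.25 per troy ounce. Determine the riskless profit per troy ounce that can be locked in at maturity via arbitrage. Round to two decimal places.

$68.51 per troy ounce

Fair forward: F* = S·e^(carry·T), with carry = (r + u) = 0.0868 + 0.0190 = 0.1058
F* = 1501.04 · e^(0.1058 × 3) = 1501.04 · e^0.31740000 = 1501.04 × 1.37355188 = $2061.7563
Market $1993.25 < fair $2061.7563: forward underpriced → reverse cash-and-carry (short spot, go long the forward).
At maturity, profit = |F_mkt − F*| = |1993.25 − 2061.7563| = $68.51 per troy ounce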